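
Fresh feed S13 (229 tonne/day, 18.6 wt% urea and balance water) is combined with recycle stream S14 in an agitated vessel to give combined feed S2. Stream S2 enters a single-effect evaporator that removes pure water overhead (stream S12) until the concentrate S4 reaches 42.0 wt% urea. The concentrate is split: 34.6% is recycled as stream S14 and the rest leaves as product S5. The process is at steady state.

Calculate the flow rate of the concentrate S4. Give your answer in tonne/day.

Overall urea balance (none leaves overhead): urea in fresh feed = urea in product, i.e. 229×0.186 = (1−0.346)·S4·0.420.
S4 = 42.594/(0.420×0.654) = 155.07 tonne/day.

155.1 tonne/day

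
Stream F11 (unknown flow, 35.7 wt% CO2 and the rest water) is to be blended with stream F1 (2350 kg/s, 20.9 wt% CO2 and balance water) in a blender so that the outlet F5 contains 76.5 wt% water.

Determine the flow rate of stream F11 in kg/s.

Let F11 be the unknown flow. Total out = 2350 + F11.
water balance: 1858.9 + 0.643·F11 = 0.765·(2350 + F11)
(0.643 − 0.765)·F11 = 0.765×2350 − 1858.9 = -61.1
F11 = -61.1 / -0.122 = 500.82 kg/s

500.8 kg/s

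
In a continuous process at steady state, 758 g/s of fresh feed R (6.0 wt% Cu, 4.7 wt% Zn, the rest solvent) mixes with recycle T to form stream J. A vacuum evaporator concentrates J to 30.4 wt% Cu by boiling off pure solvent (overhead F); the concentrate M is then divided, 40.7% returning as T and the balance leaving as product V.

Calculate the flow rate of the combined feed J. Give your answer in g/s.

Overall Cu balance (none leaves overhead): Cu in fresh feed = Cu in product, i.e. 758×0.060 = (1−0.407)·M·0.304.
M = 45.48/(0.304×0.593) = 252.29 g/s.
Recycle T = 0.407×252.29 = 102.68 g/s.
Combined feed J = 758 + 102.68 = 860.68 g/s.

860.7 g/s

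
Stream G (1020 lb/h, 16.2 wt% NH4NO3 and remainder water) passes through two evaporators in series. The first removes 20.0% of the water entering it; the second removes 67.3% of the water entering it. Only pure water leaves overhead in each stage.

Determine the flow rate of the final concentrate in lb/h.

water in feed = 1020×0.838 = 854.76 lb/h.
After stage 1: water left = (1−0.200)×854.76 = 683.81; stream total = 849.05 lb/h.
After stage 2: water left = (1−0.673)×683.81 = 223.61; final concentrate = 388.85 lb/h.

388.8 lb/h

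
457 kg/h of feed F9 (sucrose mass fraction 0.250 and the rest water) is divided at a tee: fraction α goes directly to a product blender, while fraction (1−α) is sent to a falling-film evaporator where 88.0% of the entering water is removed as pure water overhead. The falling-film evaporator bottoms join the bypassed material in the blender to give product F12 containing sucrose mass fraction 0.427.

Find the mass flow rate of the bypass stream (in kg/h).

170 kg/h

All 457×0.250 = 114.25 kg/h of sucrose reaches F12, so F12 = 114.25/0.427 = 267.56 kg/h and vapour = 189.44 kg/h.
The evaporator receives (1−α)·457 of feed at 0.750 water and removes 0.880 of that water:
0.880×0.750×(1−α)×457 = 189.44
(1−α) = 189.44/301.62 = 0.6281;  α = 0.3719.
Bypass flow = 0.3719×457 = 169.98 kg/h.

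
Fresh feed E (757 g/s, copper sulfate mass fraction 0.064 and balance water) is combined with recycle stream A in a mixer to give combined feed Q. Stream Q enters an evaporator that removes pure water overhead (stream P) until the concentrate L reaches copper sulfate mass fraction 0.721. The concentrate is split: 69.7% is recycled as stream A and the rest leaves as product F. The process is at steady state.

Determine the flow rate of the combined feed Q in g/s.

Overall copper sulfate balance (none leaves overhead): copper sulfate in fresh feed = copper sulfate in product, i.e. 757×0.064 = (1−0.697)·L·0.721.
L = 48.448/(0.721×0.303) = 221.77 g/s.
Recycle A = 0.697×221.77 = 154.57 g/s.
Combined feed Q = 757 + 154.57 = 911.57 g/s.

911.6 g/s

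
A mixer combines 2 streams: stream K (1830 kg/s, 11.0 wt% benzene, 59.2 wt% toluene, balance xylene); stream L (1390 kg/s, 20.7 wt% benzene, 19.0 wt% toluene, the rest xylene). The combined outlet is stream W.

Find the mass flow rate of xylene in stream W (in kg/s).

xylene out = xylene in = 1830×0.298 + 1390×0.603 = 1383.5 kg/s.

1384 kg/s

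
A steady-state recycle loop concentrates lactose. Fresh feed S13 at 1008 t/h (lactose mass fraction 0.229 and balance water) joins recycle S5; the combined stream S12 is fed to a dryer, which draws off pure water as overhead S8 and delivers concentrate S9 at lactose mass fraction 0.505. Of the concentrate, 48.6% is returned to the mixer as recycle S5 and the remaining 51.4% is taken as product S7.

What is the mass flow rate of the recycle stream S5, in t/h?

432.2 t/h

Overall lactose balance (none leaves overhead): lactose in fresh feed = lactose in product, i.e. 1008×0.229 = (1−0.486)·S9·0.505.
S9 = 230.83/(0.505×0.514) = 889.29 t/h.
Recycle S5 = 0.486×889.29 = 432.19 t/h.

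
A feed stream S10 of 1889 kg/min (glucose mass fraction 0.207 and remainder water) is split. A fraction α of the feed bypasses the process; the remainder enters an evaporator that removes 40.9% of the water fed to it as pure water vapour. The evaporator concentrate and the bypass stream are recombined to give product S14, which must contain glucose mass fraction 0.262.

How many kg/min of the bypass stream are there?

666.4 kg/min

All 1889×0.207 = 391.02 kg/min of glucose reaches S14, so S14 = 391.02/0.262 = 1492.5 kg/min and vapour = 396.55 kg/min.
The evaporator receives (1−α)·1889 of feed at 0.793 water and removes 0.409 of that water:
0.409×0.793×(1−α)×1889 = 396.55
(1−α) = 396.55/612.67 = 0.6472;  α = 0.3528.
Bypass flow = 0.3528×1889 = 666.36 kg/min.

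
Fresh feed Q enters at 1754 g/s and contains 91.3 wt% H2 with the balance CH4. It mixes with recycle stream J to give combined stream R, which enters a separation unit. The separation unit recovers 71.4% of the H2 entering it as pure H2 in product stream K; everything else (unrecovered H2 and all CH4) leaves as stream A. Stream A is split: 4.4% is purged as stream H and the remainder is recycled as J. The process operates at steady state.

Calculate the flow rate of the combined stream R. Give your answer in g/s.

CH4 enters only via Q and leaves only via the purge: 1754×0.087 = 0.044×(CH4 in A), and the separation unit passes all CH4, so CH4 in R = CH4 in A = 3468.1 g/s.
H2 in R: m_A = 1754×0.913 + (1−0.044)·(1−0.714)·m_A, so m_A = 1601.4/0.7266 = 2204 g/s.
R = 2204 + 3468.1 = 5672.2 g/s.

5672 g/s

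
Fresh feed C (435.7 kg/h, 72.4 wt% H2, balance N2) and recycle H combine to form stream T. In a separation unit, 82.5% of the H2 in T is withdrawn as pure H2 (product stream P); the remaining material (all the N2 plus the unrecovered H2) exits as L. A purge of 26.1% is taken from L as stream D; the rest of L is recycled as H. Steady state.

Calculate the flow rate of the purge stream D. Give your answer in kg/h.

N2 enters only via C and leaves only via the purge: 435.7×0.276 = 0.261×(N2 in L), and the separation unit passes all N2, so N2 in T = N2 in L = 460.74 kg/h.
H2 in T: m_A = 435.7×0.724 + (1−0.261)·(1−0.825)·m_A, so m_A = 315.45/0.8707 = 362.3 kg/h.
L = (1−0.825)×362.3 + 460.74 = 524.14 kg/h.
Purge D = 0.261×524.14 = 136.8 kg/h.

136.8 kg/h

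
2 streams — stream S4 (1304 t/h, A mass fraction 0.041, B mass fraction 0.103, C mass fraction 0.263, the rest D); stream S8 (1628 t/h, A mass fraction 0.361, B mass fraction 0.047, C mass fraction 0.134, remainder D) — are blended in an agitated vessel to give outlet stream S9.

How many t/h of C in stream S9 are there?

C out = C in = 1304×0.263 + 1628×0.134 = 561.1 t/h.

561.1 t/h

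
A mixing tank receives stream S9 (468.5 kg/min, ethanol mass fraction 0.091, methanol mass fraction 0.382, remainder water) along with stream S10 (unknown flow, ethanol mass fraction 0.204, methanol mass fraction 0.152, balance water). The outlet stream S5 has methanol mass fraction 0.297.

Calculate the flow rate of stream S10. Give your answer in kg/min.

Let S10 be the unknown flow. Total out = 468.5 + S10.
methanol balance: 178.97 + 0.152·S10 = 0.297·(468.5 + S10)
(0.152 − 0.297)·S10 = 0.297×468.5 − 178.97 = -39.823
S10 = -39.823 / -0.145 = 274.64 kg/min

274.6 kg/min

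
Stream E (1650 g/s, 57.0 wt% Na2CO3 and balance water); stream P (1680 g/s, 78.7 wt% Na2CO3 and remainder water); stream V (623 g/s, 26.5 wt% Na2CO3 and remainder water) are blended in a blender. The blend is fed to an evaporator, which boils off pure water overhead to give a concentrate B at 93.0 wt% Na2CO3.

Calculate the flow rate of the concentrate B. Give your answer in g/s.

Na2CO3 entering = 1650×0.570 + 1680×0.787 + 623×0.265 = 2427.8 g/s.
All Na2CO3 reports to B, so B = 2427.8/0.930 = 2610.5 g/s.

2610 g/s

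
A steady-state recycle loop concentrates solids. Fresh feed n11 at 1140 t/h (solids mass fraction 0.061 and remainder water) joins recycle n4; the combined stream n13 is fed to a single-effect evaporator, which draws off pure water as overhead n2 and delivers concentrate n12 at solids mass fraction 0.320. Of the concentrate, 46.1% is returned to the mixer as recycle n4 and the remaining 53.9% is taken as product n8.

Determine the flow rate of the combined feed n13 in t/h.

Overall solids balance (none leaves overhead): solids in fresh feed = solids in product, i.e. 1140×0.061 = (1−0.461)·n12·0.320.
n12 = 69.54/(0.320×0.539) = 403.18 t/h.
Recycle n4 = 0.461×403.18 = 185.86 t/h.
Combined feed n13 = 1140 + 185.86 = 1325.9 t/h.

1326 t/h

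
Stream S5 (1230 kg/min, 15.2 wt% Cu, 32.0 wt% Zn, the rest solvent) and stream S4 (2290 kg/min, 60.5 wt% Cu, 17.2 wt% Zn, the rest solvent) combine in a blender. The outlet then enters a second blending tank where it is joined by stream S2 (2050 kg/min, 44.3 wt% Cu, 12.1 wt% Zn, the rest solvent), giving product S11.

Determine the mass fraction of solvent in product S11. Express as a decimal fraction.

Overall, product flow = 5570 kg/min.
solvent in = 1230×0.528 + 2290×0.223 + 2050×0.436 = 2053.9 kg/min.
solvent fraction in S11 = 0.3687.

0.3687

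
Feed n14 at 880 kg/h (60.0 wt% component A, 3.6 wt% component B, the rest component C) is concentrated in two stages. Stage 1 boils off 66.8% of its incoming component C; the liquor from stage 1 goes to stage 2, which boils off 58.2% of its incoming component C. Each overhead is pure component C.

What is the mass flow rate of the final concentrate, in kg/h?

component C in feed = 880×0.364 = 320.32 kg/h.
After stage 1: component C left = (1−0.668)×320.32 = 106.35; stream total = 666.03 kg/h.
After stage 2: component C left = (1−0.582)×106.35 = 44.453; final concentrate = 604.13 kg/h.

604.1 kg/h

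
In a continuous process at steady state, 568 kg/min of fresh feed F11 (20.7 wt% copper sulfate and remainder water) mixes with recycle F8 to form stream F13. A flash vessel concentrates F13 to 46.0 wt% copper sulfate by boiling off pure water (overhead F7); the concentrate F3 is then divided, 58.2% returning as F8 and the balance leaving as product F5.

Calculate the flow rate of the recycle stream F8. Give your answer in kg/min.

355.9 kg/min

Overall copper sulfate balance (none leaves overhead): copper sulfate in fresh feed = copper sulfate in product, i.e. 568×0.207 = (1−0.582)·F3·0.460.
F3 = 117.58/(0.460×0.418) = 611.48 kg/min.
Recycle F8 = 0.582×611.48 = 355.88 kg/min.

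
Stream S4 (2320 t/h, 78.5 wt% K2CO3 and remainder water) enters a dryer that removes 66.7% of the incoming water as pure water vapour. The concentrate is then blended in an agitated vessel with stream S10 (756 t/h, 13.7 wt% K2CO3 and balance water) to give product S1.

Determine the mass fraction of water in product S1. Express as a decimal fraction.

0.298

Vapour removed = 0.667×0.215×2320 = 332.7 t/h; concentrate = 1987.3 t/h.
water reaching the mixer = 166.1 (from concentrate) + 756×0.863 = 818.53 t/h.
Product flow = 1987.3 + 756 = 2743.3 t/h; water fraction = 0.298.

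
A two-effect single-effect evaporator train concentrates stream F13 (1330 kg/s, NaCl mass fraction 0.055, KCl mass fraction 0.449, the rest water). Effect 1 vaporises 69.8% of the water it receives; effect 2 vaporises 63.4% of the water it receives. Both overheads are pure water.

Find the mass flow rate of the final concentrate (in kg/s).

water in feed = 1330×0.496 = 659.68 kg/s.
After stage 1: water left = (1−0.698)×659.68 = 199.22; stream total = 869.54 kg/s.
After stage 2: water left = (1−0.634)×199.22 = 72.916; final concentrate = 743.24 kg/s.

743.2 kg/s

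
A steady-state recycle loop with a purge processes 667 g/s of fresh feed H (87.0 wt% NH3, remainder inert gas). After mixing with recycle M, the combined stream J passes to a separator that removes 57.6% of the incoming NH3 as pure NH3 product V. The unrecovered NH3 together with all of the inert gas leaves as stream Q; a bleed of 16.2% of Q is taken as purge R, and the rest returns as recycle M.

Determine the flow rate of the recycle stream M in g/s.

inert gas enters only via H and leaves only via the purge: 667×0.130 = 0.162×(inert gas in Q), and the separator passes all inert gas, so inert gas in J = inert gas in Q = 535.25 g/s.
NH3 in J: m_A = 667×0.870 + (1−0.162)·(1−0.576)·m_A, so m_A = 580.29/0.6447 = 900.11 g/s.
Q = (1−0.576)×900.11 + 535.25 = 916.89 g/s.
Recycle M = (1−0.162)×916.89 = 768.36 g/s.

768.4 g/s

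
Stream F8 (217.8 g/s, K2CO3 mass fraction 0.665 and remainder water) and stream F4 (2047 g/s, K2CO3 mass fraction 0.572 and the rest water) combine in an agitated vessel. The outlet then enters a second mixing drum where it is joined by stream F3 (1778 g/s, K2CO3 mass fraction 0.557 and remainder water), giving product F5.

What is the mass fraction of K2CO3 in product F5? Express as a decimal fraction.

Overall, product flow = 4042.8 g/s.
K2CO3 in = 217.8×0.665 + 2047×0.572 + 1778×0.557 = 2306.1 g/s.
K2CO3 fraction in F5 = 0.570.

0.570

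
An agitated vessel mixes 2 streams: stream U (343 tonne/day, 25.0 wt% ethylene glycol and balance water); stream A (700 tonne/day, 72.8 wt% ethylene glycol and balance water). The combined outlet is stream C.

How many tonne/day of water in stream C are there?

447.6 tonne/day

water out = water in = 343×0.750 + 700×0.272 = 447.65 tonne/day.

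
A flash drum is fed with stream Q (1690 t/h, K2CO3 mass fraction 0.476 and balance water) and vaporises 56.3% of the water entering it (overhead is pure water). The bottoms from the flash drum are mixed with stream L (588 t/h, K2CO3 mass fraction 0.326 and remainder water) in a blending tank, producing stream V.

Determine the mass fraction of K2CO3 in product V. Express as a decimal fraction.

0.560

Vapour removed = 0.563×0.524×1690 = 498.57 t/h; concentrate = 1191.4 t/h.
K2CO3 reaching the mixer = 804.44 (from concentrate) + 588×0.326 = 996.13 t/h.
Product flow = 1191.4 + 588 = 1779.4 t/h; K2CO3 fraction = 0.560.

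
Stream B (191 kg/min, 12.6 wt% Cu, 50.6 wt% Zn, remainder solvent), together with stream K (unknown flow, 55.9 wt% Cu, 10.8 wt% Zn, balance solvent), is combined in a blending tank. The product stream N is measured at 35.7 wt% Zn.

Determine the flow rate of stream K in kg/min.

114.3 kg/min

Let K be the unknown flow. Total out = 191 + K.
Zn balance: 96.646 + 0.108·K = 0.357·(191 + K)
(0.108 − 0.357)·K = 0.357×191 − 96.646 = -28.459
K = -28.459 / -0.249 = 114.29 kg/min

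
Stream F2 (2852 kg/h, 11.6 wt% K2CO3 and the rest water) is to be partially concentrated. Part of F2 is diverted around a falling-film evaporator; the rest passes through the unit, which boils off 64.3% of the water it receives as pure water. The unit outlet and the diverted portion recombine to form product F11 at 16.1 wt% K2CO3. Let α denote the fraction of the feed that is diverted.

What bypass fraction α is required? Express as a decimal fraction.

All 2852×0.116 = 330.83 kg/h of K2CO3 reaches F11, so F11 = 330.83/0.161 = 2054.9 kg/h and vapour = 797.14 kg/h.
The evaporator receives (1−α)·2852 of feed at 0.884 water and removes 0.643 of that water:
0.643×0.884×(1−α)×2852 = 797.14
(1−α) = 797.14/1621.1 = 0.4917;  α = 0.5083.

0.508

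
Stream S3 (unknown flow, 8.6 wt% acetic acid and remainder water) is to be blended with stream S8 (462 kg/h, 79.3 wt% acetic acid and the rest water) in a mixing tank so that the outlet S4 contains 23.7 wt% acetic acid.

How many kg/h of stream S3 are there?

Let S3 be the unknown flow. Total out = 462 + S3.
acetic acid balance: 366.37 + 0.086·S3 = 0.237·(462 + S3)
(0.086 − 0.237)·S3 = 0.237×462 − 366.37 = -256.87
S3 = -256.87 / -0.151 = 1701.1 kg/h

1701 kg/h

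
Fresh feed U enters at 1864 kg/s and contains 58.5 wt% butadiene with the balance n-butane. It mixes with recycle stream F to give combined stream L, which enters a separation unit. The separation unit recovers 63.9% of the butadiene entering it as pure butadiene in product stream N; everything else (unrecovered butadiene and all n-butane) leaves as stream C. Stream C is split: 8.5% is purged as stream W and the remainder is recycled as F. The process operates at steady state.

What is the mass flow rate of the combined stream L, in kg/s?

10730 kg/s

n-butane enters only via U and leaves only via the purge: 1864×0.415 = 0.085×(n-butane in C), and the separation unit passes all n-butane, so n-butane in L = n-butane in C = 9100.7 kg/s.
butadiene in L: m_A = 1864×0.585 + (1−0.085)·(1−0.639)·m_A, so m_A = 1090.4/0.6697 = 1628.3 kg/s.
L = 1628.3 + 9100.7 = 10729 kg/s.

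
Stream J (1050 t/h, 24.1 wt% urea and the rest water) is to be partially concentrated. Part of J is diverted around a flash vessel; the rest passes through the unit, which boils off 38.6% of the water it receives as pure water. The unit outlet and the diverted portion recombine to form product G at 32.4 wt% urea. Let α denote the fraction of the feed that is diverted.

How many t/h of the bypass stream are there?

All 1050×0.241 = 253.05 t/h of urea reaches G, so G = 253.05/0.324 = 781.02 t/h and vapour = 268.98 t/h.
The evaporator receives (1−α)·1050 of feed at 0.759 water and removes 0.386 of that water:
0.386×0.759×(1−α)×1050 = 268.98
(1−α) = 268.98/307.62 = 0.8744;  α = 0.1256.
Bypass flow = 0.1256×1050 = 131.89 t/h.

131.9 t/h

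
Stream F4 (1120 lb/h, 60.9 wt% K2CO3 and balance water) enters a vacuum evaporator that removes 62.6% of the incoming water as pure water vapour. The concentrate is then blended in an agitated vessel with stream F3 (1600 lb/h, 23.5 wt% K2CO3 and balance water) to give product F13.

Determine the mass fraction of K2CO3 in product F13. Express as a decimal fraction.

0.4326

Vapour removed = 0.626×0.391×1120 = 274.14 lb/h; concentrate = 845.86 lb/h.
K2CO3 reaching the mixer = 682.08 (from concentrate) + 1600×0.235 = 1058.1 lb/h.
Product flow = 845.86 + 1600 = 2445.9 lb/h; K2CO3 fraction = 0.4326.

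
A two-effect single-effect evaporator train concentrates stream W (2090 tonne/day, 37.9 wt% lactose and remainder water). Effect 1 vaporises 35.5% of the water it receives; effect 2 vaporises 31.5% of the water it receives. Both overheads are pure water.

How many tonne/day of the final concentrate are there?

water in feed = 2090×0.621 = 1297.9 tonne/day.
After stage 1: water left = (1−0.355)×1297.9 = 837.14; stream total = 1629.2 tonne/day.
After stage 2: water left = (1−0.315)×837.14 = 573.44; final concentrate = 1365.6 tonne/day.

1366 tonne/day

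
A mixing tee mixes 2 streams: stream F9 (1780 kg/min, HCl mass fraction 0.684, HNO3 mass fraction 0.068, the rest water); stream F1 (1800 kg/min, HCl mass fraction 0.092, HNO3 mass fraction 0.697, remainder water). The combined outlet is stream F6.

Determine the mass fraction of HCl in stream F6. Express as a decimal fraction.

Total flow out = 1780 + 1800 = 3580 kg/min.
HCl in = 1780×0.684 + 1800×0.092 = 1383.1 kg/min.
HCl mass fraction in F6 = 1383.1/3580 = 0.386.

0.386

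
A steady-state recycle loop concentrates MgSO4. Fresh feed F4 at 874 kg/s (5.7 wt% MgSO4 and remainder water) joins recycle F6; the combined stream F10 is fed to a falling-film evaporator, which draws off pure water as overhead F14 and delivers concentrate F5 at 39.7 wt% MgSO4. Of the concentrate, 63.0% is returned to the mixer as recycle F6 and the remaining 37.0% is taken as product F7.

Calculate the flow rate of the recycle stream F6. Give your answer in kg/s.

Overall MgSO4 balance (none leaves overhead): MgSO4 in fresh feed = MgSO4 in product, i.e. 874×0.057 = (1−0.630)·F5·0.397.
F5 = 49.818/(0.397×0.370) = 339.15 kg/s.
Recycle F6 = 0.630×339.15 = 213.67 kg/s.

213.7 kg/s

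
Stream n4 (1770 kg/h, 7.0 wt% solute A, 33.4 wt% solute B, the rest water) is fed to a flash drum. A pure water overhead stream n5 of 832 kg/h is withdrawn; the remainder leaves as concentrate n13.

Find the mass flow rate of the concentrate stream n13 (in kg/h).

938 kg/h

Concentrate = 1770 − 832 = 938 kg/h.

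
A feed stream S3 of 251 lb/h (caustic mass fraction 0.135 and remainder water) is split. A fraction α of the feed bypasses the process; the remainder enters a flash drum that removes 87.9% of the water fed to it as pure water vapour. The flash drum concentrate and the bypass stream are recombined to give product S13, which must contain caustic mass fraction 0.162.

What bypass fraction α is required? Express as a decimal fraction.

All 251×0.135 = 33.885 lb/h of caustic reaches S13, so S13 = 33.885/0.162 = 209.17 lb/h and vapour = 41.833 lb/h.
The evaporator receives (1−α)·251 of feed at 0.865 water and removes 0.879 of that water:
0.879×0.865×(1−α)×251 = 41.833
(1−α) = 41.833/190.84 = 0.2192;  α = 0.7808.

0.781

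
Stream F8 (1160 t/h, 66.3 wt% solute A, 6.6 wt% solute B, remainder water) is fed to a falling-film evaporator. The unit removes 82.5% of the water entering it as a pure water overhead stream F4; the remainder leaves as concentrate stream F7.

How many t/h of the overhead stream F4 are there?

water entering = 1160×0.271 = 314.36 t/h; overhead removed = 0.825×314.36 = 259.35 t/h.

259.3 t/h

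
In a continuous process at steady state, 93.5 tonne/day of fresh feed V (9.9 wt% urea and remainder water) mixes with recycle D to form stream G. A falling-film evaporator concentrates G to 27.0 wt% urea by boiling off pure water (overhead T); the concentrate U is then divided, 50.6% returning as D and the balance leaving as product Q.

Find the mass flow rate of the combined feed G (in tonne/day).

128.6 tonne/day

Overall urea balance (none leaves overhead): urea in fresh feed = urea in product, i.e. 93.5×0.099 = (1−0.506)·U·0.270.
U = 9.2565/(0.270×0.494) = 69.399 tonne/day.
Recycle D = 0.506×69.399 = 35.116 tonne/day.
Combined feed G = 93.5 + 35.116 = 128.62 tonne/day.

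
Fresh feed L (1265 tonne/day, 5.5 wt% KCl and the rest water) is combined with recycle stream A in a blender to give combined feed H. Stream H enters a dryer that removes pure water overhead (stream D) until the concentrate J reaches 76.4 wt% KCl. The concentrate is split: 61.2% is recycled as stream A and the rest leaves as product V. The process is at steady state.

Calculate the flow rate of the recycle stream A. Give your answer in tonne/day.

Overall KCl balance (none leaves overhead): KCl in fresh feed = KCl in product, i.e. 1265×0.055 = (1−0.612)·J·0.764.
J = 69.575/(0.764×0.388) = 234.71 tonne/day.
Recycle A = 0.612×234.71 = 143.64 tonne/day.

143.6 tonne/day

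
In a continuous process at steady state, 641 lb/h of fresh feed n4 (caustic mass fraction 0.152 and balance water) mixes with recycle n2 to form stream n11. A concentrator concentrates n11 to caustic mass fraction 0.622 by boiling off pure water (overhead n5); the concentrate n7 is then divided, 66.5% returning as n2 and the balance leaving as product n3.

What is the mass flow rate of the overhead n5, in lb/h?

484.4 lb/h

Overall caustic balance (none leaves overhead): caustic in fresh feed = caustic in product, i.e. 641×0.152 = (1−0.665)·n7·0.622.
n7 = 97.432/(0.622×0.335) = 467.59 lb/h.
Recycle n2 = 0.665×467.59 = 310.95 lb/h.
Combined feed n11 = 641 + 310.95 = 951.95 lb/h.
Overhead n5 = n11 − n7 = 951.95 − 467.59 = 484.36 lb/h.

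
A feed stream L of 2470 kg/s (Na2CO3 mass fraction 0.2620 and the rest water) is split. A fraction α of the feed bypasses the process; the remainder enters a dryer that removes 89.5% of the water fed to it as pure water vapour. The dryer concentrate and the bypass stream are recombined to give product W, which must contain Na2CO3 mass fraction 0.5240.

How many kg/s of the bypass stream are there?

All 2470×0.262 = 647.14 kg/s of Na2CO3 reaches W, so W = 647.14/0.524 = 1235 kg/s and vapour = 1235 kg/s.
The evaporator receives (1−α)·2470 of feed at 0.738 water and removes 0.895 of that water:
0.895×0.738×(1−α)×2470 = 1235
(1−α) = 1235/1631.5 = 0.7570;  α = 0.2430.
Bypass flow = 0.2430×2470 = 600.23 kg/s.

600.2 kg/s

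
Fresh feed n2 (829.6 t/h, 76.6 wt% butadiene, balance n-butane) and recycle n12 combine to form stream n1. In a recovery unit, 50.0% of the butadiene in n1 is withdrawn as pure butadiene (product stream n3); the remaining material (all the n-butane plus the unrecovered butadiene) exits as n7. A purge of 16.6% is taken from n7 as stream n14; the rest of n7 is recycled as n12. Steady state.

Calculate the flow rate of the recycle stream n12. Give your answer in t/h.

n-butane enters only via n2 and leaves only via the purge: 829.6×0.234 = 0.166×(n-butane in n7), and the recovery unit passes all n-butane, so n-butane in n1 = n-butane in n7 = 1169.4 t/h.
butadiene in n1: m_A = 829.6×0.766 + (1−0.166)·(1−0.500)·m_A, so m_A = 635.47/0.5830 = 1090 t/h.
n7 = (1−0.500)×1090 + 1169.4 = 1714.4 t/h.
Recycle n12 = (1−0.166)×1714.4 = 1429.8 t/h.

1430 t/h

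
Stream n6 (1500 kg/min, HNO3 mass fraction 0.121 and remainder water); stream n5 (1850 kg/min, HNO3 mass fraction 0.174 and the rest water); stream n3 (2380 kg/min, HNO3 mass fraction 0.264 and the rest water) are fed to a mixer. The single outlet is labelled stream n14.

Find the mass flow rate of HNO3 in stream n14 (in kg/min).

HNO3 out = HNO3 in = 1500×0.121 + 1850×0.174 + 2380×0.264 = 1131.7 kg/min.

1132 kg/min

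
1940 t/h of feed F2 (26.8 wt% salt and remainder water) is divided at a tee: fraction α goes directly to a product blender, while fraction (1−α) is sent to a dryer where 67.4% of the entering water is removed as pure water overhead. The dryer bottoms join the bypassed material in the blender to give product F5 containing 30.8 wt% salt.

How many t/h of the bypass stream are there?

1429 t/h

All 1940×0.268 = 519.92 t/h of salt reaches F5, so F5 = 519.92/0.308 = 1688.1 t/h and vapour = 251.95 t/h.
The evaporator receives (1−α)·1940 of feed at 0.732 water and removes 0.674 of that water:
0.674×0.732×(1−α)×1940 = 251.95
(1−α) = 251.95/957.13 = 0.2632;  α = 0.7368.
Bypass flow = 0.7368×1940 = 1429.3 t/h.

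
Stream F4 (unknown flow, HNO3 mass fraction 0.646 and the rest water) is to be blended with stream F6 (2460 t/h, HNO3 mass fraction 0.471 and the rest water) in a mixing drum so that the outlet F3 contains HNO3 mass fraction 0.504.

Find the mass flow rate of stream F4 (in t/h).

571.7 t/h

Let F4 be the unknown flow. Total out = 2460 + F4.
HNO3 balance: 1158.7 + 0.646·F4 = 0.504·(2460 + F4)
(0.646 − 0.504)·F4 = 0.504×2460 − 1158.7 = 81.18
F4 = 81.18 / 0.142 = 571.69 t/h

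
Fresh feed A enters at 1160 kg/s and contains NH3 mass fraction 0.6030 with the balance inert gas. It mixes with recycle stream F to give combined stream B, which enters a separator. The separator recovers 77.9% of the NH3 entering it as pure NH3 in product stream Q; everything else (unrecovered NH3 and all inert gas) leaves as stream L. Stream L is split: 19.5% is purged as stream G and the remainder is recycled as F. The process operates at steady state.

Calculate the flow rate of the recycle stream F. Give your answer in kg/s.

2052 kg/s

inert gas enters only via A and leaves only via the purge: 1160×0.397 = 0.195×(inert gas in L), and the separator passes all inert gas, so inert gas in B = inert gas in L = 2361.6 kg/s.
NH3 in B: m_A = 1160×0.603 + (1−0.195)·(1−0.779)·m_A, so m_A = 699.48/0.8221 = 850.85 kg/s.
L = (1−0.779)×850.85 + 2361.6 = 2549.7 kg/s.
Recycle F = (1−0.195)×2549.7 = 2052.5 kg/s.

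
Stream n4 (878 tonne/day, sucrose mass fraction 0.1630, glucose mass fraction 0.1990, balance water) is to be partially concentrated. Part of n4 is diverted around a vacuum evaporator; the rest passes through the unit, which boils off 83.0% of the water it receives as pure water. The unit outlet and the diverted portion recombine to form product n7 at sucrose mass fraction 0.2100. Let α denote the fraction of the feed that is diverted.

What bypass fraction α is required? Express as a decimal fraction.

0.577

All 878×0.163 = 143.11 tonne/day of sucrose reaches n7, so n7 = 143.11/0.210 = 681.5 tonne/day and vapour = 196.5 tonne/day.
The evaporator receives (1−α)·878 of feed at 0.638 water and removes 0.830 of that water:
0.830×0.638×(1−α)×878 = 196.5
(1−α) = 196.5/464.94 = 0.4226;  α = 0.5774.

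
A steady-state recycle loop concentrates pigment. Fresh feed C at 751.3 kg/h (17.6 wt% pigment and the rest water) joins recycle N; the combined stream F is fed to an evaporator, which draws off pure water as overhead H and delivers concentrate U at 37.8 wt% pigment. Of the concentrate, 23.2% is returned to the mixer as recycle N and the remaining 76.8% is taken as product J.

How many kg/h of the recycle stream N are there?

Overall pigment balance (none leaves overhead): pigment in fresh feed = pigment in product, i.e. 751.3×0.176 = (1−0.232)·U·0.378.
U = 132.23/(0.378×0.768) = 455.48 kg/h.
Recycle N = 0.232×455.48 = 105.67 kg/h.

105.7 kg/h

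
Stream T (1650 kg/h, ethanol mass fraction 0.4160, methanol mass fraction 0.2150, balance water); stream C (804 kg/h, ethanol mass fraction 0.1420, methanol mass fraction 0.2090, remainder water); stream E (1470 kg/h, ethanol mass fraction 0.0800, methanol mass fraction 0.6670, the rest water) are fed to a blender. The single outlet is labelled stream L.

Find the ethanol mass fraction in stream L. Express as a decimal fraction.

Total flow out = 1650 + 804 + 1470 = 3924 kg/h.
ethanol in = 1650×0.416 + 804×0.142 + 1470×0.080 = 918.17 kg/h.
ethanol mass fraction in L = 918.17/3924 = 0.2340.

0.2340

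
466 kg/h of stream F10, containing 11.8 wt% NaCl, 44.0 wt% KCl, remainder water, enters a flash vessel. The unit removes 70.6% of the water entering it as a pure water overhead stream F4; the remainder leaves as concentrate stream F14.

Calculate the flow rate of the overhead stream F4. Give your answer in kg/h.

water entering = 466×0.442 = 205.97 kg/h; overhead removed = 0.706×205.97 = 145.42 kg/h.

145.4 kg/h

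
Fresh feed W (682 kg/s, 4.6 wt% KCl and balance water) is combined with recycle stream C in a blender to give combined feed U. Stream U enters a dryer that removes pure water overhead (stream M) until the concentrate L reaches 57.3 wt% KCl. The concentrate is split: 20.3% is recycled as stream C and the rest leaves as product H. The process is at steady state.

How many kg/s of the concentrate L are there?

Overall KCl balance (none leaves overhead): KCl in fresh feed = KCl in product, i.e. 682×0.046 = (1−0.203)·L·0.573.
L = 31.372/(0.573×0.797) = 68.696 kg/s.

68.7 kg/s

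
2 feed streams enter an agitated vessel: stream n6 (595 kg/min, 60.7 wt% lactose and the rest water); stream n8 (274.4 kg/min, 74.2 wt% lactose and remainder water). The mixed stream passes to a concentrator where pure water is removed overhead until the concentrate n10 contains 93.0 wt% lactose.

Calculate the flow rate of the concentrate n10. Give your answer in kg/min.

607.3 kg/min

lactose entering = 595×0.607 + 274.4×0.742 = 564.77 kg/min.
All lactose reports to n10, so n10 = 564.77/0.930 = 607.28 kg/min.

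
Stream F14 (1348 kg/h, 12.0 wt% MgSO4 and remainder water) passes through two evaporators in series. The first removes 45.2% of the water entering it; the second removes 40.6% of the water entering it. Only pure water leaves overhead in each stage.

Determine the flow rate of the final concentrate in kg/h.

547.9 kg/h

water in feed = 1348×0.880 = 1186.2 kg/h.
After stage 1: water left = (1−0.452)×1186.2 = 650.06; stream total = 811.82 kg/h.
After stage 2: water left = (1−0.406)×650.06 = 386.14; final concentrate = 547.9 kg/h.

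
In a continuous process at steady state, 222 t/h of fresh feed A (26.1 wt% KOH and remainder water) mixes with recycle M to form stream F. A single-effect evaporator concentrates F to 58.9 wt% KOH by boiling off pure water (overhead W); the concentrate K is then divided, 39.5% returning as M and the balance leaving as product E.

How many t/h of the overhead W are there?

123.6 t/h

Overall KOH balance (none leaves overhead): KOH in fresh feed = KOH in product, i.e. 222×0.261 = (1−0.395)·K·0.589.
K = 57.942/(0.589×0.605) = 162.6 t/h.
Recycle M = 0.395×162.6 = 64.227 t/h.
Combined feed F = 222 + 64.227 = 286.23 t/h.
Overhead W = F − K = 286.23 − 162.6 = 123.63 t/h.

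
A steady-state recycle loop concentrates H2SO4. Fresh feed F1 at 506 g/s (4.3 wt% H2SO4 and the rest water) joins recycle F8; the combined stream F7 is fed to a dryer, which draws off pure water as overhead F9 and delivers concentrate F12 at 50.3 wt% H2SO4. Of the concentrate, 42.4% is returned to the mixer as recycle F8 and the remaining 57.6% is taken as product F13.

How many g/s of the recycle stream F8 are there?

Overall H2SO4 balance (none leaves overhead): H2SO4 in fresh feed = H2SO4 in product, i.e. 506×0.043 = (1−0.424)·F12·0.503.
F12 = 21.758/(0.503×0.576) = 75.098 g/s.
Recycle F8 = 0.424×75.098 = 31.842 g/s.

31.84 g/s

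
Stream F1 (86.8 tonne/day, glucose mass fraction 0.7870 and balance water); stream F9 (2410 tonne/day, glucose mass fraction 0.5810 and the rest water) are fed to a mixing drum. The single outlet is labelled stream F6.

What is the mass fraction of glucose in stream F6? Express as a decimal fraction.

Total flow out = 86.8 + 2410 = 2496.8 tonne/day.
glucose in = 86.8×0.787 + 2410×0.581 = 1468.5 tonne/day.
glucose mass fraction in F6 = 1468.5/2496.8 = 0.5882.

0.5882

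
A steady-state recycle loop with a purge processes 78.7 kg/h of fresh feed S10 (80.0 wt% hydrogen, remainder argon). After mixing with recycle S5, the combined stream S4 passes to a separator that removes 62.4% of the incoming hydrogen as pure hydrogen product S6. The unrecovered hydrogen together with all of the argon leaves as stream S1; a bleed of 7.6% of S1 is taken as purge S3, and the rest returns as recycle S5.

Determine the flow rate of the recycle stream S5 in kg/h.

224.9 kg/h

argon enters only via S10 and leaves only via the purge: 78.7×0.200 = 0.076×(argon in S1), and the separator passes all argon, so argon in S4 = argon in S1 = 207.11 kg/h.
hydrogen in S4: m_A = 78.7×0.800 + (1−0.076)·(1−0.624)·m_A, so m_A = 62.96/0.6526 = 96.479 kg/h.
S1 = (1−0.624)×96.479 + 207.11 = 243.38 kg/h.
Recycle S5 = (1−0.076)×243.38 = 224.88 kg/h.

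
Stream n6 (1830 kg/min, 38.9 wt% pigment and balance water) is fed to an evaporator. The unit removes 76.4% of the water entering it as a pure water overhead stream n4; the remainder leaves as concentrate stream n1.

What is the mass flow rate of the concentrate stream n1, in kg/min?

water entering = 1830×0.611 = 1118.1 kg/min; overhead removed = 0.764×1118.1 = 854.25 kg/min.
Concentrate = 1830 − 854.25 = 975.75 kg/min.

975.7 kg/min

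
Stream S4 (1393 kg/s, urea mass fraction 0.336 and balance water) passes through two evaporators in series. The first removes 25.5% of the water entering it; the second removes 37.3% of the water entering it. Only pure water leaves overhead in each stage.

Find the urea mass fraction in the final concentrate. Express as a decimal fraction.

water in feed = 1393×0.664 = 924.95 kg/s.
After stage 1: water left = (1−0.255)×924.95 = 689.09; stream total = 1157.1 kg/s.
After stage 2: water left = (1−0.373)×689.09 = 432.06; final concentrate = 900.11 kg/s.
urea fraction = 468.05/900.11 = 0.520.

0.520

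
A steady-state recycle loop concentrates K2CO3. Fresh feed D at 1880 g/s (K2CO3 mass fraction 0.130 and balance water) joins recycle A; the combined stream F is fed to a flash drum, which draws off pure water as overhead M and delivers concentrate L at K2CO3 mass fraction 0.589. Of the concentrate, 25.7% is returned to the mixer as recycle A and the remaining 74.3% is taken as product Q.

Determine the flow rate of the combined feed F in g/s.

Overall K2CO3 balance (none leaves overhead): K2CO3 in fresh feed = K2CO3 in product, i.e. 1880×0.130 = (1−0.257)·L·0.589.
L = 244.4/(0.589×0.743) = 558.47 g/s.
Recycle A = 0.257×558.47 = 143.53 g/s.
Combined feed F = 1880 + 143.53 = 2023.5 g/s.

2024 g/s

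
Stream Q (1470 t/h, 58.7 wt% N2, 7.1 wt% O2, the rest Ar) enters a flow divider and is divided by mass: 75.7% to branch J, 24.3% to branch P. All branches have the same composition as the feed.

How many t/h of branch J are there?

Branch J flow = 0.757×1470 = 1112.8 t/h.

1113 t/h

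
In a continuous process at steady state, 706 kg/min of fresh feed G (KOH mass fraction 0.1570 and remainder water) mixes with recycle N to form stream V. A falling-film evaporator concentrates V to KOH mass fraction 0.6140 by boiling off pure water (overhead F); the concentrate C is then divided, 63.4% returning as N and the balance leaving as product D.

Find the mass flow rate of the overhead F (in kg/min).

Overall KOH balance (none leaves overhead): KOH in fresh feed = KOH in product, i.e. 706×0.157 = (1−0.634)·C·0.614.
C = 110.84/(0.614×0.366) = 493.24 kg/min.
Recycle N = 0.634×493.24 = 312.71 kg/min.
Combined feed V = 706 + 312.71 = 1018.7 kg/min.
Overhead F = V − C = 1018.7 − 493.24 = 525.48 kg/min.

525.5 kg/min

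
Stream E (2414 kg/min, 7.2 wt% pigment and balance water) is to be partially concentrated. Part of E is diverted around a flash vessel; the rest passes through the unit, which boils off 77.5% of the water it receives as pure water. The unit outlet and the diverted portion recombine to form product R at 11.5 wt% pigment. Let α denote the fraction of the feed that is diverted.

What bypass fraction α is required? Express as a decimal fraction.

0.480

All 2414×0.072 = 173.81 kg/min of pigment reaches R, so R = 173.81/0.115 = 1511.4 kg/min and vapour = 902.63 kg/min.
The evaporator receives (1−α)·2414 of feed at 0.928 water and removes 0.775 of that water:
0.775×0.928×(1−α)×2414 = 902.63
(1−α) = 902.63/1736.1 = 0.5199;  α = 0.4801.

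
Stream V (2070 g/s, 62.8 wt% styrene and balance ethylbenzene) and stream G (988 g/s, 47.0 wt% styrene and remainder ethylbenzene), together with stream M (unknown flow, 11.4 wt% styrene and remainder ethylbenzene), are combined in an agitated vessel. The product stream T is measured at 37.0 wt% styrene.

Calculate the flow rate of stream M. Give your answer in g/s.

2472 g/s

Let M be the unknown flow. Total out = 3058 + M.
styrene balance: 1764.3 + 0.114·M = 0.370·(3058 + M)
(0.114 − 0.370)·M = 0.370×3058 − 1764.3 = -632.86
M = -632.86 / -0.256 = 2472.1 g/s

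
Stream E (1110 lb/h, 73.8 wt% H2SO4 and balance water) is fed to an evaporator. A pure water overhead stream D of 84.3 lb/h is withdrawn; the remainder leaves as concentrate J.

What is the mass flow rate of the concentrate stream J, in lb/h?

1026 lb/h

Concentrate = 1110 − 84.3 = 1025.7 lb/h.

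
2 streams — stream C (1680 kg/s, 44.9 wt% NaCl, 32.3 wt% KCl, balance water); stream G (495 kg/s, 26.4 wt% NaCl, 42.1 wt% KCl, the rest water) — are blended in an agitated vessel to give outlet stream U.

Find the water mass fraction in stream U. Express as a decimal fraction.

Total flow out = 1680 + 495 = 2175 kg/s.
water in = 1680×0.228 + 495×0.315 = 538.97 kg/s.
water mass fraction in U = 538.97/2175 = 0.248.

0.248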